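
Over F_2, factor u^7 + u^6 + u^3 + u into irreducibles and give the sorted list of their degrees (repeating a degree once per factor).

Write g(u) = u^7 + u^6 + u^3 + u.
Roots in F_2: g(0) = 0 → root; g(1) = 0 → root.
Linear factors from roots: (u), (u + 1).
Complete factorization: g(u) = (u)·(u + 1)·(u^2 + u + 1)·(u^3 + u^2 + 1).
Factor degrees with multiplicity: 1 + 1 + 2 + 3 = 7.

1, 1, 2, 3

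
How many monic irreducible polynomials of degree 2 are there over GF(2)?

x^(2^2) − x is the product of all monic irreducibles of degree dividing 2; Möbius inversion gives N = (1/2) Σ μ(2/d)·2^d.
Divisors of 2: 1, 2; μ(2/d) for each: -1, 1.
Σ = − 2^1 + 2^2 = 2.
N = 2/2 = 1.

1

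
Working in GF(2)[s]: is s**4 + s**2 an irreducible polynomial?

No

Write h(s) = s**4 + s**2.
Check for roots in GF(2): h(0) = 0 → root; h(1) = 0 → root.
h(0) = 0, so (s) divides h(s); h is reducible.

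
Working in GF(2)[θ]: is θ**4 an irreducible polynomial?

Write m(θ) = θ**4.
Check for roots in GF(2): m(0) = 0 → root; m(1) = 1.
m(0) = 0, so (θ) divides m(θ); m is reducible.

No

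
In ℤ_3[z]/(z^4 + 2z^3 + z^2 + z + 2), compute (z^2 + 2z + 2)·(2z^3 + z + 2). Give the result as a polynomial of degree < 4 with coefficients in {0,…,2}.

Multiply in ℤ_3[z]: (z^2 + 2z + 2)·(2z^3 + z + 2) = 2z^5 + z^4 + 2z^3 + z^2 + 1.
Reduce using z^4 ≡ z^3 + 2z^2 + 2z + 1 (mod z^4 + 2z^3 + z^2 + z + 2).
Reduced: 2z^2 + 2z + 1.

2z^2 + 2z + 1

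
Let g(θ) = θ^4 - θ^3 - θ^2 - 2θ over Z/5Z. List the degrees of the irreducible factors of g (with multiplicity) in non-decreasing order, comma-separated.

1, 1, 2

Roots in Z/5Z: g(0) = 0 → root; g(1) = 2; g(2) = 0 → root; g(3) = 4; g(4) = 3.
Linear factors from roots: (θ), (θ - 2).
Complete factorization: g(θ) = (θ)·(θ - 2)·(θ^2 + θ + 1).
Factor degrees with multiplicity: 1 + 1 + 2 = 4.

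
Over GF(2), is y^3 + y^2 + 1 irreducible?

Write m(y) = y^3 + y^2 + 1.
Check for roots in GF(2): m(0) = 1; m(1) = 1.
No roots. A degree-3 polynomial over a field with no linear factor is irreducible.

Yes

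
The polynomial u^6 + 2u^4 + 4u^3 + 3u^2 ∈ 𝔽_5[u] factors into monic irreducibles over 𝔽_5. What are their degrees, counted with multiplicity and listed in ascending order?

1, 1, 1, 1, 2

Write g(u) = u^6 + 2u^4 + 4u^3 + 3u^2.
Roots in 𝔽_5: g(0) = 0 → root; g(1) = 0 → root; g(2) = 0 → root; g(3) = 1; g(4) = 2.
Linear factors from roots: (u), (u + 4), (u + 3).
Complete factorization: g(u) = (u + 3)·(u + 4)·(u)^2·(u^2 + 3u + 4).
Factor degrees with multiplicity: 1 + 1 + 1 + 1 + 2 = 6.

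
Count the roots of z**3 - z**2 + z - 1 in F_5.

3

Write g(z) = z**3 - z**2 + z - 1.
Evaluate at each of the 5 elements of F_5:
g(0) = 4; g(1) = 0 → root; g(2) = 0 → root; g(3) = 0 → root; g(4) = 1.
Roots: {1, 2, 3}.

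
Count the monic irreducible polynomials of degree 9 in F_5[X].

217000

By the necklace-counting formula, N_5(9) = (1/9) Σ_{d|9} μ(9/d)·5^d.
Divisors of 9: 1, 3, 9; μ(9/d) for each: 0, -1, 1.
Σ = − 5^3 + 5^9 = 1953000.
N = 1953000/9 = 217000.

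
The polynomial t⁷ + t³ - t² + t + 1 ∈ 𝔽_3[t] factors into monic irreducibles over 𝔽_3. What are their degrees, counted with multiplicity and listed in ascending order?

1, 1, 1, 2, 2

Write f(t) = t⁷ + t³ - t² + t + 1.
Roots in 𝔽_3: f(0) = 1; f(1) = 0 → root; f(2) = 0 → root.
Linear factors from roots: (t - 1), (t + 1).
Complete factorization: f(t) = (t + 1)·(t - 1)^2·(t² - t - 1)^2.
Factor degrees with multiplicity: 1 + 1 + 1 + 2 + 2 = 7.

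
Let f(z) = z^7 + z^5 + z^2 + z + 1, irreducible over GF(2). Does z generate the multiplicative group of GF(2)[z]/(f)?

|GF(2^7)^×| = 2^7 − 1 = 127. Prime factorization: 127 = 127.
f is primitive ⇔ z has order 127 in GF(2)[z]/(f), i.e. z^(127/q) ≠ 1 for each prime q | 127.
z^(1) mod f = z.
None equal 1, so z has full order 127; f is primitive.

Yes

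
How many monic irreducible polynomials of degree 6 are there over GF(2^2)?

670

x^(4^6) − x is the product of all monic irreducibles of degree dividing 6; Möbius inversion gives N = (1/6) Σ μ(6/d)·4^d.
Divisors of 6: 1, 2, 3, 6; μ(6/d) for each: 1, -1, -1, 1.
Σ = 4^1 − 4^2 − 4^3 + 4^6 = 4020.
N = 4020/6 = 670.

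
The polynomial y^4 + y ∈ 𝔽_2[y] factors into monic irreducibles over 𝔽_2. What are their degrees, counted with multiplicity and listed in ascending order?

Write f(y) = y^4 + y.
Roots in 𝔽_2: f(0) = 0 → root; f(1) = 0 → root.
Linear factors from roots: (y), (y + 1).
Complete factorization: f(y) = (y)·(y + 1)·(y^2 + y + 1).
Factor degrees with multiplicity: 1 + 1 + 2 = 4.

1, 1, 2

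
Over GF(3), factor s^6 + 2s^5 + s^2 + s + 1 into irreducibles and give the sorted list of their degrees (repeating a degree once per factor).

1, 1, 1, 3

Write g(s) = s^6 + 2s^5 + s^2 + s + 1.
Roots in GF(3): g(0) = 1; g(1) = 0 → root; g(2) = 0 → root.
Linear factors from roots: (s + 2), (s + 1).
Complete factorization: g(s) = (s + 2)·(s + 1)^2·(s^3 + s^2 + 2).
Factor degrees with multiplicity: 1 + 1 + 1 + 3 = 6.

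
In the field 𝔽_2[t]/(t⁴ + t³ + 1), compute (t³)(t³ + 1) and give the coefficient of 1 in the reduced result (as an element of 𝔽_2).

1

Multiply in 𝔽_2[t]: (t³)·(t³ + 1) = t⁶ + t³.
Reduce using t⁴ ≡ t³ + 1 (mod t⁴ + t³ + 1).
Reduced: t² + t + 1.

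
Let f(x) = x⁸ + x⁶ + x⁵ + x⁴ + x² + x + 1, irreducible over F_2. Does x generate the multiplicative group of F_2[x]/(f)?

No

|GF(2^8)^×| = 2^8 − 1 = 255. Prime factorization: 255 = 3·5·17.
f is primitive ⇔ x has order 255 in GF(2)[x]/(f), i.e. x^(255/q) ≠ 1 for each prime q | 255.
x^(85) mod f = 1
x^(51) mod f = x⁶ + x⁴ + x³ + x² + x.
x^(15) mod f = x⁷ + x⁶ + x⁵ + x⁴ + x³ + x² + x.
Since x^(85) = 1, the order of x divides 85 < 255; not primitive.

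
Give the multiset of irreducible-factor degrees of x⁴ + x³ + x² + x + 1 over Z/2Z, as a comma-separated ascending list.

4

Write f(x) = x⁴ + x³ + x² + x + 1.
Roots in Z/2Z: f(0) = 1; f(1) = 1.
Complete factorization: f(x) = (x⁴ + x³ + x² + x + 1).
Factor degrees with multiplicity: 4 = 4.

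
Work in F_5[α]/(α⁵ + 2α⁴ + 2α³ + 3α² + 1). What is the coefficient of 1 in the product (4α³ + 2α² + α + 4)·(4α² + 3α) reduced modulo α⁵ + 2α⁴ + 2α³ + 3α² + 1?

4

Multiply in F_5[α]: (4α³ + 2α² + α + 4)·(4α² + 3α) = α⁵ + 4α² + 2α.
Reduce using α⁵ ≡ 3α⁴ + 3α³ + 2α² + 4 (mod α⁵ + 2α⁴ + 2α³ + 3α² + 1).
Reduced: 3α⁴ + 3α³ + α² + 2α + 4.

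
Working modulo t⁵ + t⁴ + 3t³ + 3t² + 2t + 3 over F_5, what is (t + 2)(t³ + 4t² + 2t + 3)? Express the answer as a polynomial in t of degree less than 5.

t^4 + t^3 + 2t + 1

Multiply in F_5[t]: (t + 2)·(t³ + 4t² + 2t + 3) = t⁴ + t³ + 2t + 1.
Reduced: t⁴ + t³ + 2t + 1.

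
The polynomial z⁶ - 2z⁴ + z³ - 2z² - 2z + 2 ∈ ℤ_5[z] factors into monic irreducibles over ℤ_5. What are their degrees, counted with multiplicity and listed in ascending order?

Write h(z) = z⁶ - 2z⁴ + z³ - 2z² - 2z + 2.
Roots in ℤ_5: h(0) = 2; h(1) = 3; h(2) = 0 → root; h(3) = 2; h(4) = 0 → root.
Linear factors from roots: (z - 2), (z + 1).
Complete factorization: h(z) = (z + 1)·(z - 2)^2·(z³ - 2z² + 2z - 2).
Factor degrees with multiplicity: 1 + 1 + 1 + 3 = 6.

1, 1, 1, 3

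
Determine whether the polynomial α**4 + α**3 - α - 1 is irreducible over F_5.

Write g(α) = α**4 + α**3 - α - 1.
Check for roots in F_5: g(0) = 4; g(1) = 0 → root; g(2) = 1; g(3) = 4; g(4) = 0 → root.
g(1) = 0, so (α − 1) divides g(α); g is reducible.

No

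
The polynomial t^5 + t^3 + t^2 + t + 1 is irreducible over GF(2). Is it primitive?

Write f(t) = t^5 + t^3 + t^2 + t + 1.
|GF(2^5)^×| = 2^5 − 1 = 31. Prime factorization: 31 = 31.
f is primitive ⇔ t has order 31 in GF(2)[t]/(f), i.e. t^(31/q) ≠ 1 for each prime q | 31.
t^(1) mod f = t.
None equal 1, so t has full order 31; f is primitive.

Yes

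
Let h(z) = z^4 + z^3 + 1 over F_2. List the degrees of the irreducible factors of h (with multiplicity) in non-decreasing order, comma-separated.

Roots in F_2: h(0) = 1; h(1) = 1.
Complete factorization: h(z) = (z^4 + z^3 + 1).
Factor degrees with multiplicity: 4 = 4.

4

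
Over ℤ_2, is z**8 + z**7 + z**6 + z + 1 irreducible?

Yes

Write f(z) = z**8 + z**7 + z**6 + z + 1.
Check for roots in ℤ_2: f(0) = 1; f(1) = 1.
No roots, so no linear factors.
Monic irreducibles of degree 2 over GF(2): z**2 + z + 1.
None of them divide f (all give nonzero remainder).
Monic irreducibles of degree 3 over GF(2): z**3 + z + 1, z**3 + z**2 + 1.
None of them divide f (all give nonzero remainder).
Monic irreducibles of degree 4 over GF(2): z**4 + z + 1, z**4 + z**3 + 1, z**4 + z**3 + z**2 + z + 1.
None of them divide f (all give nonzero remainder).
No irreducible factor of degree ≤ 4 exists, so f is irreducible over GF(2).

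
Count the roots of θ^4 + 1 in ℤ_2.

1

Write h(θ) = θ^4 + 1.
Evaluate at each of the 2 elements of ℤ_2:
h(0) = 1; h(1) = 0 → root.
Roots: {1}.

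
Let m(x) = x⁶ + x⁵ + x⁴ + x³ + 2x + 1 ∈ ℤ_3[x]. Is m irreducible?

Check for roots in ℤ_3: m(0) = 1; m(1) = 1; m(2) = 2.
No roots, so no linear factors.
Monic irreducibles of degree 2 over GF(3): x² + 1, x² + x + 2, x² + 2x + 2.
None of them divide m (all give nonzero remainder).
Degree-3 irreducible divisors: test the 8 monic irreducibles of degree 3 over GF(3).
None of them divide m (all give nonzero remainder).
No irreducible factor of degree ≤ 3 exists, so m is irreducible over GF(3).

Yes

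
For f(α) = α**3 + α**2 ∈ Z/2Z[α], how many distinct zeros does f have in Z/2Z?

Evaluate at each of the 2 elements of Z/2Z:
f(0) = 0 → root; f(1) = 0 → root.
Roots: {0, 1}.

2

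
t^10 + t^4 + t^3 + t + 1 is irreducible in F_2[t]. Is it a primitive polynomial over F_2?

Yes

Write f(t) = t^10 + t^4 + t^3 + t + 1.
|GF(2^10)^×| = 2^10 − 1 = 1023. Prime factorization: 1023 = 3·11·31.
f is primitive ⇔ t has order 1023 in GF(2)[t]/(f), i.e. t^(1023/q) ≠ 1 for each prime q | 1023.
t^(341) mod f = t^9 + t^6 + t^5 + t^4 + t^3 + t^2.
t^(93) mod f = t^9 + t^2 + t + 1.
t^(33) mod f = t^9 + t^8 + t^7 + t^4 + t^3 + t^2 + 1.
None equal 1, so t has full order 1023; f is primitive.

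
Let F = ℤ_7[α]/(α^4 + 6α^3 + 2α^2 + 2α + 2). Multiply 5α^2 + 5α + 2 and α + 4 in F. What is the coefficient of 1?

1

Multiply in ℤ_7[α]: (5α^2 + 5α + 2)·(α + 4) = 5α^3 + 4α^2 + α + 1.
Reduced: 5α^3 + 4α^2 + α + 1.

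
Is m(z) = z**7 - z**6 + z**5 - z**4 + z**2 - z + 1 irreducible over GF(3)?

Yes

Check for roots in GF(3): m(0) = 1; m(1) = 1; m(2) = 2.
No roots, so no linear factors.
Monic irreducibles of degree 2 over GF(3): z**2 + 1, z**2 + z - 1, z**2 - z - 1.
None of them divide m (all give nonzero remainder).
Degree-3 irreducible divisors: test the 8 monic irreducibles of degree 3 over GF(3).
None of them divide m (all give nonzero remainder).
No irreducible factor of degree ≤ 3 exists, so m is irreducible over GF(3).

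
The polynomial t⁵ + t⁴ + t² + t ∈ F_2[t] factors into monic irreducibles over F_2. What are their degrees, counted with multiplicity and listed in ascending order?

Write f(t) = t⁵ + t⁴ + t² + t.
Roots in F_2: f(0) = 0 → root; f(1) = 0 → root.
Linear factors from roots: (t), (t + 1).
Complete factorization: f(t) = (t)·(t + 1)^2·(t² + t + 1).
Factor degrees with multiplicity: 1 + 1 + 1 + 2 = 5.

1, 1, 1, 2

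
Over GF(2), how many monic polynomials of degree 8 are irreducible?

Gauss's count: N_{2}(8) = (1/8) Σ_{d|8} μ(8/d)·2^d.
Divisors of 8: 1, 2, 4, 8; μ(8/d) for each: 0, 0, -1, 1.
Σ = − 2^4 + 2^8 = 240.
N = 240/8 = 30.

30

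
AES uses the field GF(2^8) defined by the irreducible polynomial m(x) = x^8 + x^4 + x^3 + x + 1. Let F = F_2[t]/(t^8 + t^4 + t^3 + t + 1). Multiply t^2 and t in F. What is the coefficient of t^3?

Multiply in F_2[t]: (t^2)·(t) = t^3.
Reduced: t^3.

1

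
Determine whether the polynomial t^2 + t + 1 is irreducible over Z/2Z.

Write P(t) = t^2 + t + 1.
Check for roots in Z/2Z: P(0) = 1; P(1) = 1.
No roots. A degree-2 polynomial over a field with no linear factor is irreducible.

Yes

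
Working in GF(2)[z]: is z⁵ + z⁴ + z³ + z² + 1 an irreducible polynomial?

Write h(z) = z⁵ + z⁴ + z³ + z² + 1.
Check for roots in GF(2): h(0) = 1; h(1) = 1.
No roots, so no linear factors.
Monic irreducibles of degree 2 over GF(2): z² + z + 1.
None of them divide h (all give nonzero remainder).
No irreducible factor of degree ≤ 2 exists, so h is irreducible over GF(2).

Yes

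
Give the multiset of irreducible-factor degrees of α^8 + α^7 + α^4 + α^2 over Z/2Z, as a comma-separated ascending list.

Write h(α) = α^8 + α^7 + α^4 + α^2.
Roots in Z/2Z: h(0) = 0 → root; h(1) = 0 → root.
Linear factors from roots: (α), (α + 1).
Complete factorization: h(α) = (α + 1)·(α)^2·(α^2 + α + 1)·(α^3 + α^2 + 1).
Factor degrees with multiplicity: 1 + 1 + 1 + 2 + 3 = 8.

1, 1, 1, 2, 3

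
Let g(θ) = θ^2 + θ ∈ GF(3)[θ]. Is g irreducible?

No

Check for roots in GF(3): g(0) = 0 → root; g(1) = 2; g(2) = 0 → root.
g(0) = 0, so (θ) divides g(θ); g is reducible.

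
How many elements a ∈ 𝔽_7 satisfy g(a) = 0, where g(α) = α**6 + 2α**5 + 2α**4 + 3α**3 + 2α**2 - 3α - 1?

2

Evaluate at each of the 7 elements of 𝔽_7:
g(0) = 6; g(1) = 6; g(2) = 3; g(3) = 3; g(4) = 0 → root; g(5) = 0 → root; g(6) = 2.
Roots: {4, 5}.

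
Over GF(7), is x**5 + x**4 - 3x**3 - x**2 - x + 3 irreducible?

Write h(x) = x**5 + x**4 - 3x**3 - x**2 - x + 3.
Check for roots in GF(7): h(0) = 3; h(1) = 0 → root; h(2) = 0 → root; h(3) = 3; h(4) = 0 → root; h(5) = 2; h(6) = 6.
h(1) = 0, so (x − 1) divides h(x); h is reducible.

No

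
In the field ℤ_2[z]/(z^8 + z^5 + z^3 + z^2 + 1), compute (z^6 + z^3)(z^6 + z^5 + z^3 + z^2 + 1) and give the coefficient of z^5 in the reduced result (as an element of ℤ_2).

Multiply in ℤ_2[z]: (z^6 + z^3)·(z^6 + z^5 + z^3 + z^2 + 1) = z^12 + z^11 + z^5 + z^3.
Reduce using z^8 ≡ z^5 + z^3 + z^2 + 1 (mod z^8 + z^5 + z^3 + z^2 + 1).
Reduced: z^7 + z^6 + z^5 + z^2 + z + 1.

1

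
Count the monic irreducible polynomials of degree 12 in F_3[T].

x^(3^12) − x is the product of all monic irreducibles of degree dividing 12; Möbius inversion gives N = (1/12) Σ μ(12/d)·3^d.
Divisors of 12: 1, 2, 3, 4, 6, 12; μ(12/d) for each: 0, 1, 0, -1, -1, 1.
Σ = 3^2 − 3^4 − 3^6 + 3^12 = 530640.
N = 530640/12 = 44220.

44220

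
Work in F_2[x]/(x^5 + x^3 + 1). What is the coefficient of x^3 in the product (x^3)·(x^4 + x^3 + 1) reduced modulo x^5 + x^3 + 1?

Multiply in F_2[x]: (x^3)·(x^4 + x^3 + 1) = x^7 + x^6 + x^3.
Reduce using x^5 ≡ x^3 + 1 (mod x^5 + x^3 + 1).
Reduced: x^4 + x^2 + x + 1.

0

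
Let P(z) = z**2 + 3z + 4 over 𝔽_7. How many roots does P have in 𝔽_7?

1

Evaluate at each of the 7 elements of 𝔽_7:
P(0) = 4; P(1) = 1; P(2) = 0 → root; P(3) = 1; P(4) = 4; P(5) = 2; P(6) = 2.
Roots: {2}.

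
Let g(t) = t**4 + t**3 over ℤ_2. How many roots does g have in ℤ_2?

Evaluate at each of the 2 elements of ℤ_2:
g(0) = 0 → root; g(1) = 0 → root.
Roots: {0, 1}.

2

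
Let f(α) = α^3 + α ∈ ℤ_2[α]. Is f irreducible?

Check for roots in ℤ_2: f(0) = 0 → root; f(1) = 0 → root.
f(0) = 0, so (α) divides f(α); f is reducible.

No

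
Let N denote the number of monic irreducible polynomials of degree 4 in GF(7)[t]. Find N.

588

The number of monic irreducibles of degree 4 over GF(7) is (1/4)·Σ_{d∣4} μ(4/d) 7^d.
Divisors of 4: 1, 2, 4; μ(4/d) for each: 0, -1, 1.
Σ = − 7^2 + 7^4 = 2352.
N = 2352/4 = 588.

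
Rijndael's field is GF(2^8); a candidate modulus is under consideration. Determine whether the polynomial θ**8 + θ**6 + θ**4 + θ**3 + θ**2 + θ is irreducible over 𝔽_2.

Write f(θ) = θ**8 + θ**6 + θ**4 + θ**3 + θ**2 + θ.
Check for roots in 𝔽_2: f(0) = 0 → root; f(1) = 0 → root.
f(0) = 0, so (θ) divides f(θ); f is reducible.

No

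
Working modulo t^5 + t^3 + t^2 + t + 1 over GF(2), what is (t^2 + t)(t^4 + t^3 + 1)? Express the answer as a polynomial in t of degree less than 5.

t^3

Multiply in GF(2)[t]: (t^2 + t)·(t^4 + t^3 + 1) = t^6 + t^4 + t^2 + t.
Reduce using t^5 ≡ t^3 + t^2 + t + 1 (mod t^5 + t^3 + t^2 + t + 1).
Reduced: t^3.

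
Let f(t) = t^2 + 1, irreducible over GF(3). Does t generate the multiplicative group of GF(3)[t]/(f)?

|GF(3^2)^×| = 3^2 − 1 = 8. Prime factorization: 8 = 2^3.
f is primitive ⇔ t has order 8 in GF(3)[t]/(f), i.e. t^(8/q) ≠ 1 for each prime q | 8.
t^(4) mod f = 1
Since t^(4) = 1, the order of t divides 4 < 8; not primitive.

No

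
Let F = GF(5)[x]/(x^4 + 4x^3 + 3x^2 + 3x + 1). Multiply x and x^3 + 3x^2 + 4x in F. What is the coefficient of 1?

4

Multiply in GF(5)[x]: (x)·(x^3 + 3x^2 + 4x) = x^4 + 3x^3 + 4x^2.
Reduce using x^4 ≡ x^3 + 2x^2 + 2x + 4 (mod x^4 + 4x^3 + 3x^2 + 3x + 1).
Reduced: 4x^3 + x^2 + 2x + 4.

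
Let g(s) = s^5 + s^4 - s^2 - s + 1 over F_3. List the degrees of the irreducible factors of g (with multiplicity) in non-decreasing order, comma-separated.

2, 3

Roots in F_3: g(0) = 1; g(1) = 1; g(2) = 1.
Complete factorization: g(s) = (s^2 + 1)·(s^3 + s^2 - s + 1).
Factor degrees with multiplicity: 2 + 3 = 5.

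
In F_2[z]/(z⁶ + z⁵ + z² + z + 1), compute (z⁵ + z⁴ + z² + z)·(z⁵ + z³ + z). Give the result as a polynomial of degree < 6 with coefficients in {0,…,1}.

z^5 + z^4 + z^3 + z^2 + z

Multiply in F_2[z]: (z⁵ + z⁴ + z² + z)·(z⁵ + z³ + z) = z¹⁰ + z⁹ + z⁸ + z⁴ + z³ + z².
Reduce using z⁶ ≡ z⁵ + z² + z + 1 (mod z⁶ + z⁵ + z² + z + 1).
Reduced: z⁵ + z⁴ + z³ + z² + z.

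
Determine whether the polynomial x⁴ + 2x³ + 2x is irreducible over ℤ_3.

No

Write g(x) = x⁴ + 2x³ + 2x.
Check for roots in ℤ_3: g(0) = 0 → root; g(1) = 2; g(2) = 0 → root.
g(0) = 0, so (x) divides g(x); g is reducible.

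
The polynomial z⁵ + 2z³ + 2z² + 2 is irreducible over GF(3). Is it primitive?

Write f(z) = z⁵ + 2z³ + 2z² + 2.
|GF(3^5)^×| = 3^5 − 1 = 242. Prime factorization: 242 = 2·11^2.
f is primitive ⇔ z has order 242 in GF(3)[z]/(f), i.e. z^(242/q) ≠ 1 for each prime q | 242.
z^(121) mod f = 1
z^(22) mod f = z² + z + 2.
Since z^(121) = 1, the order of z divides 121 < 242; not primitive.

No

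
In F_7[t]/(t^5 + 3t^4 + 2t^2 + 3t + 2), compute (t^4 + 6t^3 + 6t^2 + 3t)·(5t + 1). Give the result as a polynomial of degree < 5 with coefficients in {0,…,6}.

Multiply in F_7[t]: (t^4 + 6t^3 + 6t^2 + 3t)·(5t + 1) = 5t^5 + 3t^4 + t^3 + 3t.
Reduce using t^5 ≡ 4t^4 + 5t^2 + 4t + 5 (mod t^5 + 3t^4 + 2t^2 + 3t + 2).
Reduced: 2t^4 + t^3 + 4t^2 + 2t + 4.

2t^4 + t^3 + 4t^2 + 2t + 4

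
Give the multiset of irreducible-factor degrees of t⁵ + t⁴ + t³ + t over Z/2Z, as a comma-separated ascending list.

Write h(t) = t⁵ + t⁴ + t³ + t.
Roots in Z/2Z: h(0) = 0 → root; h(1) = 0 → root.
Linear factors from roots: (t), (t + 1).
Complete factorization: h(t) = (t)·(t + 1)·(t³ + t + 1).
Factor degrees with multiplicity: 1 + 1 + 3 = 5.

1, 1, 3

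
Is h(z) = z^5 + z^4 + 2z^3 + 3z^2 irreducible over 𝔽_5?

No

Check for roots in 𝔽_5: h(0) = 0 → root; h(1) = 2; h(2) = 1; h(3) = 0 → root; h(4) = 1.
h(0) = 0, so (z) divides h(z); h is reducible.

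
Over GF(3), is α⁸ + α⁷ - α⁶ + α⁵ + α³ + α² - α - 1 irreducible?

Write P(α) = α⁸ + α⁷ - α⁶ + α⁵ + α³ + α² - α - 1.
Check for roots in GF(3): P(0) = 2; P(1) = 2; P(2) = 1.
No roots, so no linear factors.
Monic irreducibles of degree 2 over GF(3): α² + 1, α² + α - 1, α² - α - 1.
None of them divide P (all give nonzero remainder).
Degree-3 irreducible divisors: test the 8 monic irreducibles of degree 3 over GF(3).
None of them divide P (all give nonzero remainder).
Degree-4 irreducible divisors: test the 18 monic irreducibles of degree 4 over GF(3).
None of them divide P (all give nonzero remainder).
No irreducible factor of degree ≤ 4 exists, so P is irreducible over GF(3).

Yes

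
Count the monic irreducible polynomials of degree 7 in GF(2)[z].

18

Gauss's count: N_{2}(7) = (1/7) Σ_{d|7} μ(7/d)·2^d.
Divisors of 7: 1, 7; μ(7/d) for each: -1, 1.
Σ = − 2^1 + 2^7 = 126.
N = 126/7 = 18.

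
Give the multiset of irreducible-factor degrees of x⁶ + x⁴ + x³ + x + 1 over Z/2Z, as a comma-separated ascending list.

6

Write h(x) = x⁶ + x⁴ + x³ + x + 1.
Roots in Z/2Z: h(0) = 1; h(1) = 1.
Complete factorization: h(x) = (x⁶ + x⁴ + x³ + x + 1).
Factor degrees with multiplicity: 6 = 6.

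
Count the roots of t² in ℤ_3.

Write g(t) = t².
Evaluate at each of the 3 elements of ℤ_3:
g(0) = 0 → root; g(1) = 1; g(2) = 1.
Roots: {0}.

1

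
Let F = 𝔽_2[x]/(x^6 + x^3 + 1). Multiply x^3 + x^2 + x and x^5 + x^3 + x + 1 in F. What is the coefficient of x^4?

1

Multiply in 𝔽_2[x]: (x^3 + x^2 + x)·(x^5 + x^3 + x + 1) = x^8 + x^7 + x^5 + x.
Reduce using x^6 ≡ x^3 + 1 (mod x^6 + x^3 + 1).
Reduced: x^4 + x^2.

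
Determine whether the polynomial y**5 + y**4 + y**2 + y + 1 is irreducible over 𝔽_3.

Yes

Write h(y) = y**5 + y**4 + y**2 + y + 1.
Check for roots in 𝔽_3: h(0) = 1; h(1) = 2; h(2) = 1.
No roots, so no linear factors.
Monic irreducibles of degree 2 over GF(3): y**2 + 1, y**2 + y - 1, y**2 - y - 1.
None of them divide h (all give nonzero remainder).
No irreducible factor of degree ≤ 2 exists, so h is irreducible over GF(3).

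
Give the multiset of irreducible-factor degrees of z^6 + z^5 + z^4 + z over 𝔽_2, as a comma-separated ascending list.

Write h(z) = z^6 + z^5 + z^4 + z.
Roots in 𝔽_2: h(0) = 0 → root; h(1) = 0 → root.
Linear factors from roots: (z), (z + 1).
Complete factorization: h(z) = (z)·(z + 1)^2·(z^3 + z^2 + 1).
Factor degrees with multiplicity: 1 + 1 + 1 + 3 = 6.

1, 1, 1, 3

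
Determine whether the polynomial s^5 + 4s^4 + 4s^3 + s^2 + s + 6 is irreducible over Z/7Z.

No

Write f(s) = s^5 + 4s^4 + 4s^3 + s^2 + s + 6.
Check for roots in Z/7Z: f(0) = 6; f(1) = 3; f(2) = 0 → root; f(3) = 0 → root; f(4) = 6; f(5) = 1; f(6) = 5.
f(2) = 0, so (s − 2) divides f(s); f is reducible.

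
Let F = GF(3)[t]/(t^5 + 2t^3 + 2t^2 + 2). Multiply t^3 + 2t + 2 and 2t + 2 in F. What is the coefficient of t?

Multiply in GF(3)[t]: (t^3 + 2t + 2)·(2t + 2) = 2t^4 + 2t^3 + t^2 + 2t + 1.
Reduced: 2t^4 + 2t^3 + t^2 + 2t + 1.

2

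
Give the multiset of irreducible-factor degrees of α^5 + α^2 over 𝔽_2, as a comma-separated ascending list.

1, 1, 1, 2

Write h(α) = α^5 + α^2.
Roots in 𝔽_2: h(0) = 0 → root; h(1) = 0 → root.
Linear factors from roots: (α), (α + 1).
Complete factorization: h(α) = (α + 1)·(α)^2·(α^2 + α + 1).
Factor degrees with multiplicity: 1 + 1 + 1 + 2 = 5.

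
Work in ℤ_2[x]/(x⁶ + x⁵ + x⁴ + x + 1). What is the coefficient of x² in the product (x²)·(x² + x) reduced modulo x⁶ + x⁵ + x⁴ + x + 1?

Multiply in ℤ_2[x]: (x²)·(x² + x) = x⁴ + x³.
Reduced: x⁴ + x³.

0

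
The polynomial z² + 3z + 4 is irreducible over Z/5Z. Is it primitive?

No

Write f(z) = z² + 3z + 4.
|GF(5^2)^×| = 5^2 − 1 = 24. Prime factorization: 24 = 2^3·3.
f is primitive ⇔ z has order 24 in GF(5)[z]/(f), i.e. z^(24/q) ≠ 1 for each prime q | 24.
z^(12) mod f = 1
z^(8) mod f = 3z + 4.
Since z^(12) = 1, the order of z divides 12 < 24; not primitive.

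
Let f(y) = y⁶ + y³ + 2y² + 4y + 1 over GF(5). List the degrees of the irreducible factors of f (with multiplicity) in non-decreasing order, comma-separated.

Roots in GF(5): f(0) = 1; f(1) = 4; f(2) = 4; f(3) = 2; f(4) = 4.
Complete factorization: f(y) = (y² + 2y + 4)·(y⁴ + 3y³ + 4y + 4).
Factor degrees with multiplicity: 2 + 4 = 6.

2, 4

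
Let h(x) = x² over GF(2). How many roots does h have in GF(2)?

Evaluate at each of the 2 elements of GF(2):
h(0) = 0 → root; h(1) = 1.
Roots: {0}.

1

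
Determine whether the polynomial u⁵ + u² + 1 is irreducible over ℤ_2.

Write f(u) = u⁵ + u² + 1.
Check for roots in ℤ_2: f(0) = 1; f(1) = 1.
No roots, so no linear factors.
Monic irreducibles of degree 2 over GF(2): u² + u + 1.
None of them divide f (all give nonzero remainder).
No irreducible factor of degree ≤ 2 exists, so f is irreducible over GF(2).

Yes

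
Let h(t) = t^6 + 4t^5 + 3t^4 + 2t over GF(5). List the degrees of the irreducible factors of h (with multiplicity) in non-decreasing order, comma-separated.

Roots in GF(5): h(0) = 0 → root; h(1) = 0 → root; h(2) = 4; h(3) = 0 → root; h(4) = 3.
Linear factors from roots: (t), (t + 4), (t + 2).
Complete factorization: h(t) = (t)·(t + 2)·(t + 4)^2·(t^2 + 4t + 1).
Factor degrees with multiplicity: 1 + 1 + 1 + 1 + 2 = 6.

1, 1, 1, 1, 2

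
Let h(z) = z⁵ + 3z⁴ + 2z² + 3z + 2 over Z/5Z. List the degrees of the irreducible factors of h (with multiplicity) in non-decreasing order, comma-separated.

Roots in Z/5Z: h(0) = 2; h(1) = 1; h(2) = 1; h(3) = 0 → root; h(4) = 3.
Linear factors from roots: (z + 2).
Complete factorization: h(z) = (z + 2)·(z² + 2z + 3)·(z² + 4z + 2).
Factor degrees with multiplicity: 1 + 2 + 2 = 5.

1, 2, 2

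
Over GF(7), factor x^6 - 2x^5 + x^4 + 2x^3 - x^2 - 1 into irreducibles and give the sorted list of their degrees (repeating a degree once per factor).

Write f(x) = x^6 - 2x^5 + x^4 + 2x^3 - x^2 - 1.
Linear factors from roots: (x - 1), (x + 3), (x + 1).
Complete factorization: f(x) = (x + 1)·(x + 3)·(x - 1)·(x^3 + 2x^2 + 3x - 2).
Factor degrees with multiplicity: 1 + 1 + 1 + 3 = 6.

1, 1, 1, 3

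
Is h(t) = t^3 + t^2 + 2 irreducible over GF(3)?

Check for roots in GF(3): h(0) = 2; h(1) = 1; h(2) = 2.
No roots. A degree-3 polynomial over a field with no linear factor is irreducible.

Yes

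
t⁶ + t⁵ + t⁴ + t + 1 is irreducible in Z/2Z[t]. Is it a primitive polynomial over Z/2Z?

Write f(t) = t⁶ + t⁵ + t⁴ + t + 1.
|GF(2^6)^×| = 2^6 − 1 = 63. Prime factorization: 63 = 3^2·7.
f is primitive ⇔ t has order 63 in GF(2)[t]/(f), i.e. t^(63/q) ≠ 1 for each prime q | 63.
t^(21) mod f = t⁴ + t³ + 1.
t^(9) mod f = t⁵ + t² + t + 1.
None equal 1, so t has full order 63; f is primitive.

Yes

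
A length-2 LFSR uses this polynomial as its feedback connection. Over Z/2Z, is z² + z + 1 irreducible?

Write g(z) = z² + z + 1.
Check for roots in Z/2Z: g(0) = 1; g(1) = 1.
No roots. A degree-2 polynomial over a field with no linear factor is irreducible.

Yes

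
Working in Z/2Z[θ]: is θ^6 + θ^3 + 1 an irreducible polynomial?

Yes

Write f(θ) = θ^6 + θ^3 + 1.
Check for roots in Z/2Z: f(0) = 1; f(1) = 1.
No roots, so no linear factors.
Monic irreducibles of degree 2 over GF(2): θ^2 + θ + 1.
None of them divide f (all give nonzero remainder).
Monic irreducibles of degree 3 over GF(2): θ^3 + θ + 1, θ^3 + θ^2 + 1.
None of them divide f (all give nonzero remainder).
No irreducible factor of degree ≤ 3 exists, so f is irreducible over GF(2).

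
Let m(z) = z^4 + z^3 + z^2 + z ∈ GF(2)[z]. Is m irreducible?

No

Check for roots in GF(2): m(0) = 0 → root; m(1) = 0 → root.
m(0) = 0, so (z) divides m(z); m is reducible.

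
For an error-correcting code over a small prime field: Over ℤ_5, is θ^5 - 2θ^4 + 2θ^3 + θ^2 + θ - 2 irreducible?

No

Write m(θ) = θ^5 - 2θ^4 + 2θ^3 + θ^2 + θ - 2.
Check for roots in ℤ_5: m(0) = 3; m(1) = 1; m(2) = 0 → root; m(3) = 0 → root; m(4) = 3.
m(2) = 0, so (θ − 2) divides m(θ); m is reducible.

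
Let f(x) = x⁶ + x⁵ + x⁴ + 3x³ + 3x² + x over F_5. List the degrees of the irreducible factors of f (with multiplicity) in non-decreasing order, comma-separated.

1, 1, 1, 1, 2

Roots in F_5: f(0) = 0 → root; f(1) = 0 → root; f(2) = 0 → root; f(3) = 4; f(4) = 0 → root.
Linear factors from roots: (x), (x + 4), (x + 3), (x + 1).
Complete factorization: f(x) = (x)·(x + 1)·(x + 3)·(x + 4)·(x² + 3x + 3).
Factor degrees with multiplicity: 1 + 1 + 1 + 1 + 2 = 6.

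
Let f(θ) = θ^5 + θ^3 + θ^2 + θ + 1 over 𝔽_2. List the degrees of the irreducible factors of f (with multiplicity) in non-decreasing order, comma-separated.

5

Roots in 𝔽_2: f(0) = 1; f(1) = 1.
Complete factorization: f(θ) = (θ^5 + θ^3 + θ^2 + θ + 1).
Factor degrees with multiplicity: 5 = 5.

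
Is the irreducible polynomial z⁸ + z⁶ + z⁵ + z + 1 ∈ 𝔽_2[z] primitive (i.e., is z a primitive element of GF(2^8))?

Write f(z) = z⁸ + z⁶ + z⁵ + z + 1.
|GF(2^8)^×| = 2^8 − 1 = 255. Prime factorization: 255 = 3·5·17.
f is primitive ⇔ z has order 255 in GF(2)[z]/(f), i.e. z^(255/q) ≠ 1 for each prime q | 255.
z^(85) mod f = z⁷ + z⁶ + z⁵ + z⁴.
z^(51) mod f = z⁴ + z.
z^(15) mod f = z⁷ + z⁶ + z³.
None equal 1, so z has full order 255; f is primitive.

Yes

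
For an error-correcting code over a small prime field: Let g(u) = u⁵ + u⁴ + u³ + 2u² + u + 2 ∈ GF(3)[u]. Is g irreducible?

Yes

Check for roots in GF(3): g(0) = 2; g(1) = 2; g(2) = 2.
No roots, so no linear factors.
Monic irreducibles of degree 2 over GF(3): u² + 1, u² + u + 2, u² + 2u + 2.
None of them divide g (all give nonzero remainder).
No irreducible factor of degree ≤ 2 exists, so g is irreducible over GF(3).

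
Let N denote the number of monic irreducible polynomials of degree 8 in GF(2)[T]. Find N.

Gauss's count: N_{2}(8) = (1/8) Σ_{d|8} μ(8/d)·2^d.
Divisors of 8: 1, 2, 4, 8; μ(8/d) for each: 0, 0, -1, 1.
Σ = − 2^4 + 2^8 = 240.
N = 240/8 = 30.

30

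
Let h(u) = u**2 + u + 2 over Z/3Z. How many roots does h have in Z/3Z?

0

Evaluate at each of the 3 elements of Z/3Z:
h(0) = 2; h(1) = 1; h(2) = 2.
No element is a root.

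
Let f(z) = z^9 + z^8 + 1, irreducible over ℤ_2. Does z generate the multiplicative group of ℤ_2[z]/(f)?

No

|GF(2^9)^×| = 2^9 − 1 = 511. Prime factorization: 511 = 7·73.
f is primitive ⇔ z has order 511 in GF(2)[z]/(f), i.e. z^(511/q) ≠ 1 for each prime q | 511.
z^(73) mod f = 1
z^(7) mod f = z^7.
Since z^(73) = 1, the order of z divides 73 < 511; not primitive.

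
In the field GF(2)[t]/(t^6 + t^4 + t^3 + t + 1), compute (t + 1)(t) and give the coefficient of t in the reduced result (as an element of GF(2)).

Multiply in GF(2)[t]: (t + 1)·(t) = t^2 + t.
Reduced: t^2 + t.

1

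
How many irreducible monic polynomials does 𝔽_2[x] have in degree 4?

3

Gauss's count: N_{2}(4) = (1/4) Σ_{d|4} μ(4/d)·2^d.
Divisors of 4: 1, 2, 4; μ(4/d) for each: 0, -1, 1.
Σ = − 2^2 + 2^4 = 12.
N = 12/4 = 3.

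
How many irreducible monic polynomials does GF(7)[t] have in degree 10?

The number of monic irreducibles of degree 10 over GF(7) is (1/10)·Σ_{d∣10} μ(10/d) 7^d.
Divisors of 10: 1, 2, 5, 10; μ(10/d) for each: 1, -1, -1, 1.
Σ = 7^1 − 7^2 − 7^5 + 7^10 = 282458400.
N = 282458400/10 = 28245840.

28245840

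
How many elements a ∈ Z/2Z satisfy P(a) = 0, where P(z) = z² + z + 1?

0

Evaluate at each of the 2 elements of Z/2Z:
P(0) = 1; P(1) = 1.
No element is a root.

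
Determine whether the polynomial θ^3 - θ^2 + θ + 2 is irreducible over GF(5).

Yes

Write f(θ) = θ^3 - θ^2 + θ + 2.
Check for roots in GF(5): f(0) = 2; f(1) = 3; f(2) = 3; f(3) = 3; f(4) = 4.
No roots. A degree-3 polynomial over a field with no linear factor is irreducible.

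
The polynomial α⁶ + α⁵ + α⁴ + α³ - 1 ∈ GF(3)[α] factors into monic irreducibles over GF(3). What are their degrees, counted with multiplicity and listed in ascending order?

1, 1, 4

Write h(α) = α⁶ + α⁵ + α⁴ + α³ - 1.
Roots in GF(3): h(0) = 2; h(1) = 0 → root; h(2) = 2.
Linear factors from roots: (α - 1).
Complete factorization: h(α) = (α - 1)^2·(α⁴ + α - 1).
Factor degrees with multiplicity: 1 + 1 + 4 = 6.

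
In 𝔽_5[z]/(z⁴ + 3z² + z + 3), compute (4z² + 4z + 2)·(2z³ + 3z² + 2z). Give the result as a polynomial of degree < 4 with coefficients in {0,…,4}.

z^2

Multiply in 𝔽_5[z]: (4z² + 4z + 2)·(2z³ + 3z² + 2z) = 3z⁵ + 4z³ + 4z² + 4z.
Reduce using z⁴ ≡ 2z² + 4z + 2 (mod z⁴ + 3z² + z + 3).
Reduced: z².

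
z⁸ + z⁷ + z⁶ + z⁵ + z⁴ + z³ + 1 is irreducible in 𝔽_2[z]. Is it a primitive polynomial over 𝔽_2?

No

Write f(z) = z⁸ + z⁷ + z⁶ + z⁵ + z⁴ + z³ + 1.
|GF(2^8)^×| = 2^8 − 1 = 255. Prime factorization: 255 = 3·5·17.
f is primitive ⇔ z has order 255 in GF(2)[z]/(f), i.e. z^(255/q) ≠ 1 for each prime q | 255.
z^(85) mod f = 1
z^(51) mod f = z⁷ + z⁵ + z³ + z² + 1.
z^(15) mod f = z⁷ + z⁶ + z³ + z + 1.
Since z^(85) = 1, the order of z divides 85 < 255; not primitive.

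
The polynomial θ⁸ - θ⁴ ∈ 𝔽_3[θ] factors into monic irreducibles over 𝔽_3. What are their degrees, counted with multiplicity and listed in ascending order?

1, 1, 1, 1, 1, 1, 2

Write h(θ) = θ⁸ - θ⁴.
Roots in 𝔽_3: h(0) = 0 → root; h(1) = 0 → root; h(2) = 0 → root.
Linear factors from roots: (θ), (θ - 1), (θ + 1).
Complete factorization: h(θ) = (θ + 1)·(θ - 1)·(θ)^4·(θ² + 1).
Factor degrees with multiplicity: 1 + 1 + 1 + 1 + 1 + 1 + 2 = 8.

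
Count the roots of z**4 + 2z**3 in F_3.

2

Write f(z) = z**4 + 2z**3.
Evaluate at each of the 3 elements of F_3:
f(0) = 0 → root; f(1) = 0 → root; f(2) = 2.
Roots: {0, 1}.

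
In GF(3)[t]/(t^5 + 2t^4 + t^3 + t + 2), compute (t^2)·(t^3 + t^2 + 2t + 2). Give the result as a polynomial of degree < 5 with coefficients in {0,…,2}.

2t^4 + t^3 + 2t^2 + 2t + 1

Multiply in GF(3)[t]: (t^2)·(t^3 + t^2 + 2t + 2) = t^5 + t^4 + 2t^3 + 2t^2.
Reduce using t^5 ≡ t^4 + 2t^3 + 2t + 1 (mod t^5 + 2t^4 + t^3 + t + 2).
Reduced: 2t^4 + t^3 + 2t^2 + 2t + 1.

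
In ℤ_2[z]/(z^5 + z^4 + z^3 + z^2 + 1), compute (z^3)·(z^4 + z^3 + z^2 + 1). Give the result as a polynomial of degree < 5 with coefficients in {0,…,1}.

z^4 + z^3 + z^2

Multiply in ℤ_2[z]: (z^3)·(z^4 + z^3 + z^2 + 1) = z^7 + z^6 + z^5 + z^3.
Reduce using z^5 ≡ z^4 + z^3 + z^2 + 1 (mod z^5 + z^4 + z^3 + z^2 + 1).
Reduced: z^4 + z^3 + z^2.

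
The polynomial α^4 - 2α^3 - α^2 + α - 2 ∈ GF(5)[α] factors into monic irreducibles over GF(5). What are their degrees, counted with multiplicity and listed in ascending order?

4

Write f(α) = α^4 - 2α^3 - α^2 + α - 2.
Roots in GF(5): f(0) = 3; f(1) = 2; f(2) = 1; f(3) = 4; f(4) = 4.
Complete factorization: f(α) = (α^4 - 2α^3 - α^2 + α - 2).
Factor degrees with multiplicity: 4 = 4.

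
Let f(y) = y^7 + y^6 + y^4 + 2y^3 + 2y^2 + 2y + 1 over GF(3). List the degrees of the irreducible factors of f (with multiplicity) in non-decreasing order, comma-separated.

Roots in GF(3): f(0) = 1; f(1) = 1; f(2) = 0 → root.
Linear factors from roots: (y + 1).
Complete factorization: f(y) = (y + 1)·(y^2 + y + 2)·(y^4 + 2y^3 + 2y^2 + y + 2).
Factor degrees with multiplicity: 1 + 2 + 4 = 7.

1, 2, 4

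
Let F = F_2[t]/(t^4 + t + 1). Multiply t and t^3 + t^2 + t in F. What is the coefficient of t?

1

Multiply in F_2[t]: (t)·(t^3 + t^2 + t) = t^4 + t^3 + t^2.
Reduce using t^4 ≡ t + 1 (mod t^4 + t + 1).
Reduced: t^3 + t^2 + t + 1.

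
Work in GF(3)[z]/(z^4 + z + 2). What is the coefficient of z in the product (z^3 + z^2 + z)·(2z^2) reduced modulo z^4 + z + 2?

Multiply in GF(3)[z]: (z^3 + z^2 + z)·(2z^2) = 2z^5 + 2z^4 + 2z^3.
Reduce using z^4 ≡ 2z + 1 (mod z^4 + z + 2).
Reduced: 2z^3 + z^2 + 2.

0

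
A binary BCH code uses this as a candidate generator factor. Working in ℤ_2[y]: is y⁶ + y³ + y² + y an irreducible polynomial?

Write f(y) = y⁶ + y³ + y² + y.
Check for roots in ℤ_2: f(0) = 0 → root; f(1) = 0 → root.
f(0) = 0, so (y) divides f(y); f is reducible.

No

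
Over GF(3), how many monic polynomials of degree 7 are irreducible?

312

x^(3^7) − x is the product of all monic irreducibles of degree dividing 7; Möbius inversion gives N = (1/7) Σ μ(7/d)·3^d.
Divisors of 7: 1, 7; μ(7/d) for each: -1, 1.
Σ = − 3^1 + 3^7 = 2184.
N = 2184/7 = 312.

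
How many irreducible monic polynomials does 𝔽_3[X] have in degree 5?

Gauss's count: N_{3}(5) = (1/5) Σ_{d|5} μ(5/d)·3^d.
Divisors of 5: 1, 5; μ(5/d) for each: -1, 1.
Σ = − 3^1 + 3^5 = 240.
N = 240/5 = 48.

48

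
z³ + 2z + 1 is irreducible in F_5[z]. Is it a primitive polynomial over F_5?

No

Write f(z) = z³ + 2z + 1.
|GF(5^3)^×| = 5^3 − 1 = 124. Prime factorization: 124 = 2^2·31.
f is primitive ⇔ z has order 124 in GF(5)[z]/(f), i.e. z^(124/q) ≠ 1 for each prime q | 124.
z^(62) mod f = 1
z^(4) mod f = 3z² + 4z.
Since z^(62) = 1, the order of z divides 62 < 124; not primitive.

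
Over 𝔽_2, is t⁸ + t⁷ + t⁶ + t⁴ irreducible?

Write g(t) = t⁸ + t⁷ + t⁶ + t⁴.
Check for roots in 𝔽_2: g(0) = 0 → root; g(1) = 0 → root.
g(0) = 0, so (t) divides g(t); g is reducible.

No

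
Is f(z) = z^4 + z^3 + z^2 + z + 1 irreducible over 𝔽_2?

Yes

Check for roots in 𝔽_2: f(0) = 1; f(1) = 1.
No roots, so no linear factors.
Monic irreducibles of degree 2 over GF(2): z^2 + z + 1.
None of them divide f (all give nonzero remainder).
No irreducible factor of degree ≤ 2 exists, so f is irreducible over GF(2).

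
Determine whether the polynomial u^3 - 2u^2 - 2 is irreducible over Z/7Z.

Write g(u) = u^3 - 2u^2 - 2.
Check for roots in Z/7Z: g(0) = 5; g(1) = 4; g(2) = 5; g(3) = 0 → root; g(4) = 2; g(5) = 3; g(6) = 2.
g(3) = 0, so (u − 3) divides g(u); g is reducible.

No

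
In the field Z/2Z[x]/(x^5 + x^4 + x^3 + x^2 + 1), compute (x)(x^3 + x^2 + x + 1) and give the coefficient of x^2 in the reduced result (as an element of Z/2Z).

1

Multiply in Z/2Z[x]: (x)·(x^3 + x^2 + x + 1) = x^4 + x^3 + x^2 + x.
Reduced: x^4 + x^3 + x^2 + x.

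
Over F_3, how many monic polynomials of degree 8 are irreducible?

x^(3^8) − x is the product of all monic irreducibles of degree dividing 8; Möbius inversion gives N = (1/8) Σ μ(8/d)·3^d.
Divisors of 8: 1, 2, 4, 8; μ(8/d) for each: 0, 0, -1, 1.
Σ = − 3^4 + 3^8 = 6480.
N = 6480/8 = 810.

810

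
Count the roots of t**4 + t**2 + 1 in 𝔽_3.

Write g(t) = t**4 + t**2 + 1.
Evaluate at each of the 3 elements of 𝔽_3:
g(0) = 1; g(1) = 0 → root; g(2) = 0 → root.
Roots: {1, 2}.

2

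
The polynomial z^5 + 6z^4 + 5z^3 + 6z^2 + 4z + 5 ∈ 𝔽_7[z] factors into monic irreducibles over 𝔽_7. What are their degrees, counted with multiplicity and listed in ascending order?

Write g(z) = z^5 + 6z^4 + 5z^3 + 6z^2 + 4z + 5.
Linear factors from roots: (z + 1).
Complete factorization: g(z) = (z + 1)·(z^2 + 4)·(z^2 + 5z + 3).
Factor degrees with multiplicity: 1 + 2 + 2 = 5.

1, 2, 2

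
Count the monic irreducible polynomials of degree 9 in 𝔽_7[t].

4483696

By the necklace-counting formula, N_7(9) = (1/9) Σ_{d|9} μ(9/d)·7^d.
Divisors of 9: 1, 3, 9; μ(9/d) for each: 0, -1, 1.
Σ = − 7^3 + 7^9 = 40353264.
N = 40353264/9 = 4483696.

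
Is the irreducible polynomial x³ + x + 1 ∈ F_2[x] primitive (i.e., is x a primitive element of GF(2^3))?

Write f(x) = x³ + x + 1.
|GF(2^3)^×| = 2^3 − 1 = 7. Prime factorization: 7 = 7.
f is primitive ⇔ x has order 7 in GF(2)[x]/(f), i.e. x^(7/q) ≠ 1 for each prime q | 7.
x^(1) mod f = x.
None equal 1, so x has full order 7; f is primitive.

Yes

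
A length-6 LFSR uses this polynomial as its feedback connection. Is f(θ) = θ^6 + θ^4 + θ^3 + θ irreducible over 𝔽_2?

No

Check for roots in 𝔽_2: f(0) = 0 → root; f(1) = 0 → root.
f(0) = 0, so (θ) divides f(θ); f is reducible.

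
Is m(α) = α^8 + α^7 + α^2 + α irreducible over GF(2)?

Check for roots in GF(2): m(0) = 0 → root; m(1) = 0 → root.
m(0) = 0, so (α) divides m(α); m is reducible.

No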